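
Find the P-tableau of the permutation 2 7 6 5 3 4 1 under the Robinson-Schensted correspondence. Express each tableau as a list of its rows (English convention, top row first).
P = [[1, 3, 4], [2], [5], [6], [7]]

Insert 2: appended to row 1. P = [[2]].
Insert 7: appended to row 1. P = [[2, 7]].
Insert 6: 6 bumps 7 from row 1; 7 starts row 2. P = [[2, 6], [7]].
Insert 5: 5 bumps 6 from row 1; 6 bumps 7 from row 2; 7 starts row 3. P = [[2, 5], [6], [7]].
Insert 3: 3 bumps 5 from row 1; 5 bumps 6 from row 2; 6 bumps 7 from row 3; 7 starts row 4. P = [[2, 3], [5], [6], [7]].
Insert 4: appended to row 1. P = [[2, 3, 4], [5], [6], [7]].
Insert 1: 1 bumps 2 from row 1; 2 bumps 5 from row 2; 5 bumps 6 from row 3; 6 bumps 7 from row 4; 7 starts row 5. P = [[1, 3, 4], [2], [5], [6], [7]].

So P = [[1, 3, 4], [2], [5], [6], [7]].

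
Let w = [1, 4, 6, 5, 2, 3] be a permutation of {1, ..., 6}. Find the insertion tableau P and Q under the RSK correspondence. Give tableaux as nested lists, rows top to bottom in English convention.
Insert each entry of the permutation into P by Schensted row insertion, recording in Q the position of each new cell.

Insert 1: appended to row 1. P = [[1]], Q = [[1]].
Insert 4: appended to row 1. P = [[1, 4]], Q = [[1, 2]].
Insert 6: appended to row 1. P = [[1, 4, 6]], Q = [[1, 2, 3]].
Insert 5: 5 bumps 6 from row 1; 6 starts row 2. P = [[1, 4, 5], [6]], Q = [[1, 2, 3], [4]].
Insert 2: 2 bumps 4 from row 1; 4 bumps 6 from row 2; 6 starts row 3. P = [[1, 2, 5], [4], [6]], Q = [[1, 2, 3], [4], [5]].
Insert 3: 3 bumps 5 from row 1; 5 appends to row 2. P = [[1, 2, 3], [4, 5], [6]], Q = [[1, 2, 3], [4, 6], [5]].

So P = [[1, 2, 3], [4, 5], [6]], Q = [[1, 2, 3], [4, 6], [5]].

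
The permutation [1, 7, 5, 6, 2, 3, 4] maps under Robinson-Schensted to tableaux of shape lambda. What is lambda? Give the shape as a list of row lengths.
Row-insert each entry into an empty tableau.

After inserting 1: P = [[1]].
After inserting 7: P = [[1, 7]].
After inserting 5: P = [[1, 5], [7]].
After inserting 6: P = [[1, 5, 6], [7]].
After inserting 2: P = [[1, 2, 6], [5], [7]].
After inserting 3: P = [[1, 2, 3], [5, 6], [7]].
After inserting 4: P = [[1, 2, 3, 4], [5, 6], [7]].

The final insertion tableau P = [[1, 2, 3, 4], [5, 6], [7]] has shape [4, 2, 1].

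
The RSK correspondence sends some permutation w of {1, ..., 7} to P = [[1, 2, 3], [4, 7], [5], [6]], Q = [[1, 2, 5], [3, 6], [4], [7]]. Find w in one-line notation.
Reverse the RSK construction: for i from n down to 1, find the cell of Q containing i, remove the entry at that cell from P, and reverse-bump it up through P; the value ejected from row 1 is w(i).

Step i=7: Q has 7 at row 4, column 1; remove 6 from row 4 of P and reverse-bump: 6 enters row 3 and ejects 5; 5 enters row 2 and ejects 4; 4 enters row 1 and ejects 3. So w(7) = 3. P is now [[1, 2, 4], [5, 7], [6]].
Step i=6: Q has 6 at row 2, column 2; remove 7 from row 2 of P and reverse-bump: 7 enters row 1 and ejects 4. So w(6) = 4. P is now [[1, 2, 7], [5], [6]].
Step i=5: Q has 5 at row 1, column 3; remove that cell from P, ejecting 7. So w(5) = 7. P is now [[1, 2], [5], [6]].
Step i=4: Q has 4 at row 3, column 1; remove 6 from row 3 of P and reverse-bump: 6 enters row 2 and ejects 5; 5 enters row 1 and ejects 2. So w(4) = 2. P is now [[1, 5], [6]].
Step i=3: Q has 3 at row 2, column 1; remove 6 from row 2 of P and reverse-bump: 6 enters row 1 and ejects 5. So w(3) = 5. P is now [[1, 6]].
Step i=2: Q has 2 at row 1, column 2; remove that cell from P, ejecting 6. So w(2) = 6. P is now [[1]].
Step i=1: Q has 1 at row 1, column 1; remove that cell from P, ejecting 1. So w(1) = 1. P is now [].

So w = 1 6 5 2 7 4 3.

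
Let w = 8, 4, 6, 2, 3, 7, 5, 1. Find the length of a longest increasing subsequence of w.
3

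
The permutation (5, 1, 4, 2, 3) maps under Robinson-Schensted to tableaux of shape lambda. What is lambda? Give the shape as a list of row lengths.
Row-insert each entry into an empty tableau.

After inserting 5: P = [[5]].
After inserting 1: P = [[1], [5]].
After inserting 4: P = [[1, 4], [5]].
After inserting 2: P = [[1, 2], [4], [5]].
After inserting 3: P = [[1, 2, 3], [4], [5]].

The final insertion tableau P = [[1, 2, 3], [4], [5]] has shape [3, 1, 1].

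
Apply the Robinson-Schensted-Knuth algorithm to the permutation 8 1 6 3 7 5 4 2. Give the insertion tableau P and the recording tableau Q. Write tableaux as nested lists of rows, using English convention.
P = [[1, 2, 4], [3, 7], [5], [6], [8]], Q = [[1, 3, 5], [2, 6], [4], [7], [8]]

Insert each entry of the permutation into P by Schensted row insertion, recording in Q the position of each new cell.

Insert 8: appended to row 1. P = [[8]], Q = [[1]].
Insert 1: 1 bumps 8 from row 1; 8 starts row 2. P = [[1], [8]], Q = [[1], [2]].
Insert 6: appended to row 1. P = [[1, 6], [8]], Q = [[1, 3], [2]].
Insert 3: 3 bumps 6 from row 1; 6 bumps 8 from row 2; 8 starts row 3. P = [[1, 3], [6], [8]], Q = [[1, 3], [2], [4]].
Insert 7: appended to row 1. P = [[1, 3, 7], [6], [8]], Q = [[1, 3, 5], [2], [4]].
Insert 5: 5 bumps 7 from row 1; 7 appends to row 2. P = [[1, 3, 5], [6, 7], [8]], Q = [[1, 3, 5], [2, 6], [4]].
Insert 4: 4 bumps 5 from row 1; 5 bumps 6 from row 2; 6 bumps 8 from row 3; 8 starts row 4. P = [[1, 3, 4], [5, 7], [6], [8]], Q = [[1, 3, 5], [2, 6], [4], [7]].
Insert 2: 2 bumps 3 from row 1; 3 bumps 5 from row 2; 5 bumps 6 from row 3; 6 bumps 8 from row 4; 8 starts row 5. P = [[1, 2, 4], [3, 7], [5], [6], [8]], Q = [[1, 3, 5], [2, 6], [4], [7], [8]].

So P = [[1, 2, 4], [3, 7], [5], [6], [8]], Q = [[1, 3, 5], [2, 6], [4], [7], [8]].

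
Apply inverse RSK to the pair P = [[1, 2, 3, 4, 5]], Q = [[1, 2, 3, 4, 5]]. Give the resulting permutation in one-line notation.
1 2 3 4 5

Reverse the RSK construction: for i from n down to 1, find the cell of Q containing i, remove the entry at that cell from P, and reverse-bump it up through P; the value ejected from row 1 is w(i).

Step i=5: Q has 5 at row 1, column 5; remove that cell from P, ejecting 5. So w(5) = 5. P is now [[1, 2, 3, 4]].
Step i=4: Q has 4 at row 1, column 4; remove that cell from P, ejecting 4. So w(4) = 4. P is now [[1, 2, 3]].
Step i=3: Q has 3 at row 1, column 3; remove that cell from P, ejecting 3. So w(3) = 3. P is now [[1, 2]].
Step i=2: Q has 2 at row 1, column 2; remove that cell from P, ejecting 2. So w(2) = 2. P is now [[1]].
Step i=1: Q has 1 at row 1, column 1; remove that cell from P, ejecting 1. So w(1) = 1. P is now [].

So w = 1 2 3 4 5.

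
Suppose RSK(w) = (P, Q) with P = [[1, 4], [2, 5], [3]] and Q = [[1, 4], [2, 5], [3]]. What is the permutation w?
3 2 1 5 4

Reverse RSK: for i = n, n-1, ..., 1, locate i in Q, remove the corresponding corner cell from P, and reverse-bump its entry up through P; the value ejected from row 1 is w(i).

So w = 3 2 1 5 4.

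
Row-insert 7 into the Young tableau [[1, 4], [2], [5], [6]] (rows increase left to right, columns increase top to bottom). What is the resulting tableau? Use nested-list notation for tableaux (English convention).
[[1, 4, 7], [2], [5], [6]]

7 is larger than every entry of row 1, so it is appended to row 1. The new tableau is [[1, 4, 7], [2], [5], [6]].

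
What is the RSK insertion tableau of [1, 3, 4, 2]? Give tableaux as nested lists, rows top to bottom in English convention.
Insert 1: appended to row 1. P = [[1]].
Insert 3: appended to row 1. P = [[1, 3]].
Insert 4: appended to row 1. P = [[1, 3, 4]].
Insert 2: 2 bumps 3 from row 1; 3 starts row 2. P = [[1, 2, 4], [3]].

So P = [[1, 2, 4], [3]].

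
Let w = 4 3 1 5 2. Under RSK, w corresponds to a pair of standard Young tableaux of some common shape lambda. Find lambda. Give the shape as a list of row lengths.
Row-insert each entry into an empty tableau.

After inserting 4: P = [[4]].
After inserting 3: P = [[3], [4]].
After inserting 1: P = [[1], [3], [4]].
After inserting 5: P = [[1, 5], [3], [4]].
After inserting 2: P = [[1, 2], [3, 5], [4]].

The final insertion tableau P = [[1, 2], [3, 5], [4]] has shape [2, 2, 1].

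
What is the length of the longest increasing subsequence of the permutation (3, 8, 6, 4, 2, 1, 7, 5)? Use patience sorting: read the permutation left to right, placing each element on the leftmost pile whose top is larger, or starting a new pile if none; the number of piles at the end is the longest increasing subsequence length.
3

3: new pile. tops = [3]
8: new pile. tops = [3, 8]
6: onto pile 2 (replacing 8). tops = [3, 6]
4: onto pile 2 (replacing 6). tops = [3, 4]
2: onto pile 1 (replacing 3). tops = [2, 4]
1: onto pile 1 (replacing 2). tops = [1, 4]
7: new pile. tops = [1, 4, 7]
5: onto pile 3 (replacing 7). tops = [1, 4, 5]

3 piles, so the longest increasing subsequence has length 3.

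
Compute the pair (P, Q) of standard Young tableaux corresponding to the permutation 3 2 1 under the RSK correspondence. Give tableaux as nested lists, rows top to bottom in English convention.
P = [[1], [2], [3]], Q = [[1], [2], [3]]

Insert each entry of the permutation into P by Schensted row insertion, recording in Q the position of each new cell.

Insert 3: appended to row 1. P = [[3]].
Insert 2: 2 bumps 3 from row 1; 3 starts row 2. P = [[2], [3]].
Insert 1: 1 bumps 2 from row 1; 2 bumps 3 from row 2; 3 starts row 3. P = [[1], [2], [3]].

So P = [[1], [2], [3]], Q = [[1], [2], [3]].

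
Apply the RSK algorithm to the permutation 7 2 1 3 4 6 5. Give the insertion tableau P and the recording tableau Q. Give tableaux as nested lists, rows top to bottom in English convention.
P = [[1, 3, 4, 5], [2, 6], [7]], Q = [[1, 4, 5, 6], [2, 7], [3]]

Insert each entry of the permutation into P by Schensted row insertion, recording in Q the position of each new cell.

Insert 7: appended to row 1. P = [[7]], Q = [[1]].
Insert 2: 2 bumps 7 from row 1; 7 starts row 2. P = [[2], [7]], Q = [[1], [2]].
Insert 1: 1 bumps 2 from row 1; 2 bumps 7 from row 2; 7 starts row 3. P = [[1], [2], [7]], Q = [[1], [2], [3]].
Insert 3: appended to row 1. P = [[1, 3], [2], [7]], Q = [[1, 4], [2], [3]].
Insert 4: appended to row 1. P = [[1, 3, 4], [2], [7]], Q = [[1, 4, 5], [2], [3]].
Insert 6: appended to row 1. P = [[1, 3, 4, 6], [2], [7]], Q = [[1, 4, 5, 6], [2], [3]].
Insert 5: 5 bumps 6 from row 1; 6 appends to row 2. P = [[1, 3, 4, 5], [2, 6], [7]], Q = [[1, 4, 5, 6], [2, 7], [3]].

So P = [[1, 3, 4, 5], [2, 6], [7]], Q = [[1, 4, 5, 6], [2, 7], [3]].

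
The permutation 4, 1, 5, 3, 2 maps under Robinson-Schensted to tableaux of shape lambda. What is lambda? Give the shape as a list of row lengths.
Row-insert each entry into an empty tableau.

After inserting 4: P = [[4]].
After inserting 1: P = [[1], [4]].
After inserting 5: P = [[1, 5], [4]].
After inserting 3: P = [[1, 3], [4, 5]].
After inserting 2: P = [[1, 2], [3, 5], [4]].

The final insertion tableau P = [[1, 2], [3, 5], [4]] has shape [2, 2, 1].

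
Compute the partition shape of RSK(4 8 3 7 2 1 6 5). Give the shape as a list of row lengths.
[2, 2, 2, 2]

Row-insert each entry into an empty tableau.

After inserting 4: P = [[4]].
After inserting 8: P = [[4, 8]].
After inserting 3: P = [[3, 8], [4]].
After inserting 7: P = [[3, 7], [4, 8]].
After inserting 2: P = [[2, 7], [3, 8], [4]].
After inserting 1: P = [[1, 7], [2, 8], [3], [4]].
After inserting 6: P = [[1, 6], [2, 7], [3, 8], [4]].
After inserting 5: P = [[1, 5], [2, 6], [3, 7], [4, 8]].

The final insertion tableau P = [[1, 5], [2, 6], [3, 7], [4, 8]] has shape [2, 2, 2, 2].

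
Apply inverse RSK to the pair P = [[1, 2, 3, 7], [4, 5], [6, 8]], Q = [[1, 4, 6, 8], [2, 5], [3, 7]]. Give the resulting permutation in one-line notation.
Reverse RSK: for i = n, n-1, ..., 1, locate i in Q, remove the corresponding corner cell from P, and reverse-bump its entry up through P; the value ejected from row 1 is w(i).

So w = 6 4 1 8 2 5 3 7.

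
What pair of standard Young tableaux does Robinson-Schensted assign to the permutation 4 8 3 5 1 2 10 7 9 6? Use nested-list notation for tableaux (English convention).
P = [[1, 2, 6, 9], [3, 5, 7], [4, 8, 10]], Q = [[1, 2, 7, 9], [3, 4, 8], [5, 6, 10]]

Insert each entry of the permutation into P by Schensted row insertion, recording in Q the position of each new cell.

Insert 4: appended to row 1. P = [[4]], Q = [[1]].
Insert 8: appended to row 1. P = [[4, 8]], Q = [[1, 2]].
Insert 3: 3 bumps 4 from row 1; 4 starts row 2. P = [[3, 8], [4]], Q = [[1, 2], [3]].
Insert 5: 5 bumps 8 from row 1; 8 appends to row 2. P = [[3, 5], [4, 8]], Q = [[1, 2], [3, 4]].
Insert 1: 1 bumps 3 from row 1; 3 bumps 4 from row 2; 4 starts row 3. P = [[1, 5], [3, 8], [4]], Q = [[1, 2], [3, 4], [5]].
Insert 2: 2 bumps 5 from row 1; 5 bumps 8 from row 2; 8 appends to row 3. P = [[1, 2], [3, 5], [4, 8]], Q = [[1, 2], [3, 4], [5, 6]].
Insert 10: appended to row 1. P = [[1, 2, 10], [3, 5], [4, 8]], Q = [[1, 2, 7], [3, 4], [5, 6]].
Insert 7: 7 bumps 10 from row 1; 10 appends to row 2. P = [[1, 2, 7], [3, 5, 10], [4, 8]], Q = [[1, 2, 7], [3, 4, 8], [5, 6]].
Insert 9: appended to row 1. P = [[1, 2, 7, 9], [3, 5, 10], [4, 8]], Q = [[1, 2, 7, 9], [3, 4, 8], [5, 6]].
Insert 6: 6 bumps 7 from row 1; 7 bumps 10 from row 2; 10 appends to row 3. P = [[1, 2, 6, 9], [3, 5, 7], [4, 8, 10]], Q = [[1, 2, 7, 9], [3, 4, 8], [5, 6, 10]].

So P = [[1, 2, 6, 9], [3, 5, 7], [4, 8, 10]], Q = [[1, 2, 7, 9], [3, 4, 8], [5, 6, 10]].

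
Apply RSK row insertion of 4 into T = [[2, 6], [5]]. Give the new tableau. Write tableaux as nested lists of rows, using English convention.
[[2, 4], [5, 6]]

In row 1, 4 replaces 6 (the leftmost entry greater than 4); 6 is bumped to row 2. 6 is appended to row 2. The new tableau is [[2, 4], [5, 6]].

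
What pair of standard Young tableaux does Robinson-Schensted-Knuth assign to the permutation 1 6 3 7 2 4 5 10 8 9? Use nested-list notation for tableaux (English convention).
P = [[1, 2, 4, 5, 8, 9], [3, 7, 10], [6]], Q = [[1, 2, 4, 7, 8, 10], [3, 6, 9], [5]]

Insert each entry of the permutation into P by Schensted row insertion, recording in Q the position of each new cell.

After inserting 1: P = [[1]].
After inserting 6: P = [[1, 6]].
After inserting 3: P = [[1, 3], [6]].
After inserting 7: P = [[1, 3, 7], [6]].
After inserting 2: P = [[1, 2, 7], [3], [6]].
After inserting 4: P = [[1, 2, 4], [3, 7], [6]].
After inserting 5: P = [[1, 2, 4, 5], [3, 7], [6]].
After inserting 10: P = [[1, 2, 4, 5, 10], [3, 7], [6]].
After inserting 8: P = [[1, 2, 4, 5, 8], [3, 7, 10], [6]].
After inserting 9: P = [[1, 2, 4, 5, 8, 9], [3, 7, 10], [6]].

So P = [[1, 2, 4, 5, 8, 9], [3, 7, 10], [6]], Q = [[1, 2, 4, 7, 8, 10], [3, 6, 9], [5]].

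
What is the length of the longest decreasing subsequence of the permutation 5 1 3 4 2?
3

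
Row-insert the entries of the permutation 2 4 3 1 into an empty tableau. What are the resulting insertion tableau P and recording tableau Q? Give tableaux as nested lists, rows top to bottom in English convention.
P = [[1, 3], [2], [4]], Q = [[1, 2], [3], [4]]

Insert each entry of the permutation into P by Schensted row insertion, recording in Q the position of each new cell.

Insert 2: appended to row 1. P = [[2]].
Insert 4: appended to row 1. P = [[2, 4]].
Insert 3: 3 bumps 4 from row 1; 4 starts row 2. P = [[2, 3], [4]].
Insert 1: 1 bumps 2 from row 1; 2 bumps 4 from row 2; 4 starts row 3. P = [[1, 3], [2], [4]].

So P = [[1, 3], [2], [4]], Q = [[1, 2], [3], [4]].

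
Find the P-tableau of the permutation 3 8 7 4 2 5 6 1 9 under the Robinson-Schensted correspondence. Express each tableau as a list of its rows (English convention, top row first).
After inserting 3: P = [[3]].
After inserting 8: P = [[3, 8]].
After inserting 7: P = [[3, 7], [8]].
After inserting 4: P = [[3, 4], [7], [8]].
After inserting 2: P = [[2, 4], [3], [7], [8]].
After inserting 5: P = [[2, 4, 5], [3], [7], [8]].
After inserting 6: P = [[2, 4, 5, 6], [3], [7], [8]].
After inserting 1: P = [[1, 4, 5, 6], [2], [3], [7], [8]].
After inserting 9: P = [[1, 4, 5, 6, 9], [2], [3], [7], [8]].

So P = [[1, 4, 5, 6, 9], [2], [3], [7], [8]].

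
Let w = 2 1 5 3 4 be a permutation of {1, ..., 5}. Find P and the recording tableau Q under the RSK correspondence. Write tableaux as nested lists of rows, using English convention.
P = [[1, 3, 4], [2, 5]], Q = [[1, 3, 5], [2, 4]]

Insert each entry of the permutation into P by Schensted row insertion, recording in Q the position of each new cell.

Insert 2: appended to row 1. P = [[2]], Q = [[1]].
Insert 1: 1 bumps 2 from row 1; 2 starts row 2. P = [[1], [2]], Q = [[1], [2]].
Insert 5: appended to row 1. P = [[1, 5], [2]], Q = [[1, 3], [2]].
Insert 3: 3 bumps 5 from row 1; 5 appends to row 2. P = [[1, 3], [2, 5]], Q = [[1, 3], [2, 4]].
Insert 4: appended to row 1. P = [[1, 3, 4], [2, 5]], Q = [[1, 3, 5], [2, 4]].

So P = [[1, 3, 4], [2, 5]], Q = [[1, 3, 5], [2, 4]].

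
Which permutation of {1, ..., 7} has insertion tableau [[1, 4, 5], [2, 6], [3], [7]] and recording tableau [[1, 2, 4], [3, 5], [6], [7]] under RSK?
3 4 2 7 6 5 1

Reverse the RSK construction: for i from n down to 1, find the cell of Q containing i, remove the entry at that cell from P, and reverse-bump it up through P; the value ejected from row 1 is w(i).

Step i=7: Q has 7 at row 4, column 1; remove 7 from row 4 of P and reverse-bump: 7 enters row 3 and ejects 3; 3 enters row 2 and ejects 2; 2 enters row 1 and ejects 1. So w(7) = 1. P is now [[2, 4, 5], [3, 6], [7]].
Step i=6: Q has 6 at row 3, column 1; remove 7 from row 3 of P and reverse-bump: 7 enters row 2 and ejects 6; 6 enters row 1 and ejects 5. So w(6) = 5. P is now [[2, 4, 6], [3, 7]].
Step i=5: Q has 5 at row 2, column 2; remove 7 from row 2 of P and reverse-bump: 7 enters row 1 and ejects 6. So w(5) = 6. P is now [[2, 4, 7], [3]].
Step i=4: Q has 4 at row 1, column 3; remove that cell from P, ejecting 7. So w(4) = 7. P is now [[2, 4], [3]].
Step i=3: Q has 3 at row 2, column 1; remove 3 from row 2 of P and reverse-bump: 3 enters row 1 and ejects 2. So w(3) = 2. P is now [[3, 4]].
Step i=2: Q has 2 at row 1, column 2; remove that cell from P, ejecting 4. So w(2) = 4. P is now [[3]].
Step i=1: Q has 1 at row 1, column 1; remove that cell from P, ejecting 3. So w(1) = 3. P is now [].

So w = 3 4 2 7 6 5 1.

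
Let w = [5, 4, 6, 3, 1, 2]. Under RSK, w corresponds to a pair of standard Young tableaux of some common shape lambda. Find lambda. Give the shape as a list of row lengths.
[2, 2, 1, 1]

Row-insert each entry into an empty tableau.

After inserting 5: P = [[5]].
After inserting 4: P = [[4], [5]].
After inserting 6: P = [[4, 6], [5]].
After inserting 3: P = [[3, 6], [4], [5]].
After inserting 1: P = [[1, 6], [3], [4], [5]].
After inserting 2: P = [[1, 2], [3, 6], [4], [5]].

The final insertion tableau P = [[1, 2], [3, 6], [4], [5]] has shape [2, 2, 1, 1].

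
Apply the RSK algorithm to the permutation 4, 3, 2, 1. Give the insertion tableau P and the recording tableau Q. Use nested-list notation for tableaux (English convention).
P = [[1], [2], [3], [4]], Q = [[1], [2], [3], [4]]

Insert each entry of the permutation into P by Schensted row insertion, recording in Q the position of each new cell.

Insert 4: appended to row 1. P = [[4]], Q = [[1]].
Insert 3: 3 bumps 4 from row 1; 4 starts row 2. P = [[3], [4]], Q = [[1], [2]].
Insert 2: 2 bumps 3 from row 1; 3 bumps 4 from row 2; 4 starts row 3. P = [[2], [3], [4]], Q = [[1], [2], [3]].
Insert 1: 1 bumps 2 from row 1; 2 bumps 3 from row 2; 3 bumps 4 from row 3; 4 starts row 4. P = [[1], [2], [3], [4]], Q = [[1], [2], [3], [4]].

So P = [[1], [2], [3], [4]], Q = [[1], [2], [3], [4]].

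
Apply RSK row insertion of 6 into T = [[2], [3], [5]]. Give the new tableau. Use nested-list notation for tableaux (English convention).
[[2, 6], [3], [5]]

6 is larger than every entry of row 1, so it is appended to row 1. The new tableau is [[2, 6], [3], [5]].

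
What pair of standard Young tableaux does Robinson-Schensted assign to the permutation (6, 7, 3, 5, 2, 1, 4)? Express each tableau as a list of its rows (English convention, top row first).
Insert each entry of the permutation into P by Schensted row insertion, recording in Q the position of each new cell.

Insert 6: appended to row 1. P = [[6]].
Insert 7: appended to row 1. P = [[6, 7]].
Insert 3: 3 bumps 6 from row 1; 6 starts row 2. P = [[3, 7], [6]].
Insert 5: 5 bumps 7 from row 1; 7 appends to row 2. P = [[3, 5], [6, 7]].
Insert 2: 2 bumps 3 from row 1; 3 bumps 6 from row 2; 6 starts row 3. P = [[2, 5], [3, 7], [6]].
Insert 1: 1 bumps 2 from row 1; 2 bumps 3 from row 2; 3 bumps 6 from row 3; 6 starts row 4. P = [[1, 5], [2, 7], [3], [6]].
Insert 4: 4 bumps 5 from row 1; 5 bumps 7 from row 2; 7 appends to row 3. P = [[1, 4], [2, 5], [3, 7], [6]].

So P = [[1, 4], [2, 5], [3, 7], [6]], Q = [[1, 2], [3, 4], [5, 7], [6]].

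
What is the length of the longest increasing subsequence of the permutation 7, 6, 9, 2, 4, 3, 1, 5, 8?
4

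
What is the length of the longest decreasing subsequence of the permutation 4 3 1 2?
3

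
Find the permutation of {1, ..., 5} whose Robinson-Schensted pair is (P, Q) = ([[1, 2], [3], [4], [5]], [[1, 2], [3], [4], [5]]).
Reverse the RSK construction: for i from n down to 1, find the cell of Q containing i, remove the entry at that cell from P, and reverse-bump it up through P; the value ejected from row 1 is w(i).

Step i=5: Q has 5 at row 4, column 1; remove 5 from row 4 of P and reverse-bump: 5 enters row 3 and ejects 4; 4 enters row 2 and ejects 3; 3 enters row 1 and ejects 2. So w(5) = 2. P is now [[1, 3], [4], [5]].
Step i=4: Q has 4 at row 3, column 1; remove 5 from row 3 of P and reverse-bump: 5 enters row 2 and ejects 4; 4 enters row 1 and ejects 3. So w(4) = 3. P is now [[1, 4], [5]].
Step i=3: Q has 3 at row 2, column 1; remove 5 from row 2 of P and reverse-bump: 5 enters row 1 and ejects 4. So w(3) = 4. P is now [[1, 5]].
Step i=2: Q has 2 at row 1, column 2; remove that cell from P, ejecting 5. So w(2) = 5. P is now [[1]].
Step i=1: Q has 1 at row 1, column 1; remove that cell from P, ejecting 1. So w(1) = 1. P is now [].

So w = 1 5 4 3 2.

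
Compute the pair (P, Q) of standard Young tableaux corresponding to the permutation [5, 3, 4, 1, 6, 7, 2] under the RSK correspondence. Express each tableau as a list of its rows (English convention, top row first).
Insert each entry of the permutation into P by Schensted row insertion, recording in Q the position of each new cell.

Insert 5: appended to row 1. P = [[5]].
Insert 3: 3 bumps 5 from row 1; 5 starts row 2. P = [[3], [5]].
Insert 4: appended to row 1. P = [[3, 4], [5]].
Insert 1: 1 bumps 3 from row 1; 3 bumps 5 from row 2; 5 starts row 3. P = [[1, 4], [3], [5]].
Insert 6: appended to row 1. P = [[1, 4, 6], [3], [5]].
Insert 7: appended to row 1. P = [[1, 4, 6, 7], [3], [5]].
Insert 2: 2 bumps 4 from row 1; 4 appends to row 2. P = [[1, 2, 6, 7], [3, 4], [5]].

So P = [[1, 2, 6, 7], [3, 4], [5]], Q = [[1, 3, 5, 6], [2, 7], [4]].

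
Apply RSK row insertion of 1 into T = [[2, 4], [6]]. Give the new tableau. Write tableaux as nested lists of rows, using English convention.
In row 1, 1 replaces 2 (the leftmost entry greater than 1); 2 is bumped to row 2. In row 2, 2 replaces 6 (the leftmost entry greater than 2); 6 is bumped to row 3. 6 starts a new row 3. The new tableau is [[1, 4], [2], [6]].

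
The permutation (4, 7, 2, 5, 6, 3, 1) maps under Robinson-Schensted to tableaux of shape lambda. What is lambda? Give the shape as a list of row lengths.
Row-insert each entry into an empty tableau.

After inserting 4: P = [[4]].
After inserting 7: P = [[4, 7]].
After inserting 2: P = [[2, 7], [4]].
After inserting 5: P = [[2, 5], [4, 7]].
After inserting 6: P = [[2, 5, 6], [4, 7]].
After inserting 3: P = [[2, 3, 6], [4, 5], [7]].
After inserting 1: P = [[1, 3, 6], [2, 5], [4], [7]].

The final insertion tableau P = [[1, 3, 6], [2, 5], [4], [7]] has shape [3, 2, 1, 1].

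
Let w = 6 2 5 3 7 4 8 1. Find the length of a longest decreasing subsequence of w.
4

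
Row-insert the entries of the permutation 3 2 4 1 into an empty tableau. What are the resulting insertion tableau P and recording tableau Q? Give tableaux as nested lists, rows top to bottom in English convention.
P = [[1, 4], [2], [3]], Q = [[1, 3], [2], [4]]

Insert each entry of the permutation into P by Schensted row insertion, recording in Q the position of each new cell.

Insert 3: appended to row 1. P = [[3]].
Insert 2: 2 bumps 3 from row 1; 3 starts row 2. P = [[2], [3]].
Insert 4: appended to row 1. P = [[2, 4], [3]].
Insert 1: 1 bumps 2 from row 1; 2 bumps 3 from row 2; 3 starts row 3. P = [[1, 4], [2], [3]].

So P = [[1, 4], [2], [3]], Q = [[1, 3], [2], [4]].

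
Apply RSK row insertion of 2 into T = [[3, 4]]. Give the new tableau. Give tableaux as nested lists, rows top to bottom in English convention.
[[2, 4], [3]]

In row 1, 2 replaces 3 (the leftmost entry greater than 2); 3 is bumped to row 2. 3 starts a new row 2. The new tableau is [[2, 4], [3]].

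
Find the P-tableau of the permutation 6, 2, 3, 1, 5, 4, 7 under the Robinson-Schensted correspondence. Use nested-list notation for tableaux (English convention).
Insert 6: appended to row 1. P = [[6]].
Insert 2: 2 bumps 6 from row 1; 6 starts row 2. P = [[2], [6]].
Insert 3: appended to row 1. P = [[2, 3], [6]].
Insert 1: 1 bumps 2 from row 1; 2 bumps 6 from row 2; 6 starts row 3. P = [[1, 3], [2], [6]].
Insert 5: appended to row 1. P = [[1, 3, 5], [2], [6]].
Insert 4: 4 bumps 5 from row 1; 5 appends to row 2. P = [[1, 3, 4], [2, 5], [6]].
Insert 7: appended to row 1. P = [[1, 3, 4, 7], [2, 5], [6]].

So P = [[1, 3, 4, 7], [2, 5], [6]].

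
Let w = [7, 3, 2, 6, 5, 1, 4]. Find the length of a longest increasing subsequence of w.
2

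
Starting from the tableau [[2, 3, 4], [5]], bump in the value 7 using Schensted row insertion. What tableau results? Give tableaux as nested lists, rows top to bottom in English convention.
7 is larger than every entry of row 1, so it is appended to row 1. The new tableau is [[2, 3, 4, 7], [5]].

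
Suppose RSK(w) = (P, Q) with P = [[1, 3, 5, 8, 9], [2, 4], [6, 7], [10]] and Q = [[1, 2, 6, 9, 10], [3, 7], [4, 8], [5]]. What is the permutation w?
Reverse the RSK construction: for i from n down to 1, find the cell of Q containing i, remove the entry at that cell from P, and reverse-bump it up through P; the value ejected from row 1 is w(i).

Step i=10: Q has 10 at row 1, column 5; remove that cell from P, ejecting 9. So w(10) = 9. P is now [[1, 3, 5, 8], [2, 4], [6, 7], [10]].
Step i=9: Q has 9 at row 1, column 4; remove that cell from P, ejecting 8. So w(9) = 8. P is now [[1, 3, 5], [2, 4], [6, 7], [10]].
Step i=8: Q has 8 at row 3, column 2; remove 7 from row 3 of P and reverse-bump: 7 enters row 2 and ejects 4; 4 enters row 1 and ejects 3. So w(8) = 3. P is now [[1, 4, 5], [2, 7], [6], [10]].
Step i=7: Q has 7 at row 2, column 2; remove 7 from row 2 of P and reverse-bump: 7 enters row 1 and ejects 5. So w(7) = 5. P is now [[1, 4, 7], [2], [6], [10]].
Step i=6: Q has 6 at row 1, column 3; remove that cell from P, ejecting 7. So w(6) = 7. P is now [[1, 4], [2], [6], [10]].
Step i=5: Q has 5 at row 4, column 1; remove 10 from row 4 of P and reverse-bump: 10 enters row 3 and ejects 6; 6 enters row 2 and ejects 2; 2 enters row 1 and ejects 1. So w(5) = 1. P is now [[2, 4], [6], [10]].
Step i=4: Q has 4 at row 3, column 1; remove 10 from row 3 of P and reverse-bump: 10 enters row 2 and ejects 6; 6 enters row 1 and ejects 4. So w(4) = 4. P is now [[2, 6], [10]].
Step i=3: Q has 3 at row 2, column 1; remove 10 from row 2 of P and reverse-bump: 10 enters row 1 and ejects 6. So w(3) = 6. P is now [[2, 10]].
Step i=2: Q has 2 at row 1, column 2; remove that cell from P, ejecting 10. So w(2) = 10. P is now [[2]].
Step i=1: Q has 1 at row 1, column 1; remove that cell from P, ejecting 2. So w(1) = 2. P is now [].

So w = 2 10 6 4 1 7 5 3 8 9.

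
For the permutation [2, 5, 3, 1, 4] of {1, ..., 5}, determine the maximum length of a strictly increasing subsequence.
3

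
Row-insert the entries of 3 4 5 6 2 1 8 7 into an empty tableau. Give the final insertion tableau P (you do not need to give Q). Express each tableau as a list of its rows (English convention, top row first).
P = [[1, 4, 5, 6, 7], [2, 8], [3]]

Insert 3: appended to row 1. P = [[3]].
Insert 4: appended to row 1. P = [[3, 4]].
Insert 5: appended to row 1. P = [[3, 4, 5]].
Insert 6: appended to row 1. P = [[3, 4, 5, 6]].
Insert 2: 2 bumps 3 from row 1; 3 starts row 2. P = [[2, 4, 5, 6], [3]].
Insert 1: 1 bumps 2 from row 1; 2 bumps 3 from row 2; 3 starts row 3. P = [[1, 4, 5, 6], [2], [3]].
Insert 8: appended to row 1. P = [[1, 4, 5, 6, 8], [2], [3]].
Insert 7: 7 bumps 8 from row 1; 8 appends to row 2. P = [[1, 4, 5, 6, 7], [2, 8], [3]].

So P = [[1, 4, 5, 6, 7], [2, 8], [3]].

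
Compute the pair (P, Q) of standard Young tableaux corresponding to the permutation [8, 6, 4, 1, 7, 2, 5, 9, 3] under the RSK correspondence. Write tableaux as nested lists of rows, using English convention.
P = [[1, 2, 3, 9], [4, 5], [6, 7], [8]], Q = [[1, 5, 7, 8], [2, 6], [3, 9], [4]]

Insert each entry of the permutation into P by Schensted row insertion, recording in Q the position of each new cell.

Insert 8: appended to row 1. P = [[8]].
Insert 6: 6 bumps 8 from row 1; 8 starts row 2. P = [[6], [8]].
Insert 4: 4 bumps 6 from row 1; 6 bumps 8 from row 2; 8 starts row 3. P = [[4], [6], [8]].
Insert 1: 1 bumps 4 from row 1; 4 bumps 6 from row 2; 6 bumps 8 from row 3; 8 starts row 4. P = [[1], [4], [6], [8]].
Insert 7: appended to row 1. P = [[1, 7], [4], [6], [8]].
Insert 2: 2 bumps 7 from row 1; 7 appends to row 2. P = [[1, 2], [4, 7], [6], [8]].
Insert 5: appended to row 1. P = [[1, 2, 5], [4, 7], [6], [8]].
Insert 9: appended to row 1. P = [[1, 2, 5, 9], [4, 7], [6], [8]].
Insert 3: 3 bumps 5 from row 1; 5 bumps 7 from row 2; 7 appends to row 3. P = [[1, 2, 3, 9], [4, 5], [6, 7], [8]].

So P = [[1, 2, 3, 9], [4, 5], [6, 7], [8]], Q = [[1, 5, 7, 8], [2, 6], [3, 9], [4]].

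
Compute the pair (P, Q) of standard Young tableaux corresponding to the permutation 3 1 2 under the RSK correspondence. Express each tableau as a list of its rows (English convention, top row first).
Insert each entry of the permutation into P by Schensted row insertion, recording in Q the position of each new cell.

After inserting 3: P = [[3]].
After inserting 1: P = [[1], [3]].
After inserting 2: P = [[1, 2], [3]].

So P = [[1, 2], [3]], Q = [[1, 3], [2]].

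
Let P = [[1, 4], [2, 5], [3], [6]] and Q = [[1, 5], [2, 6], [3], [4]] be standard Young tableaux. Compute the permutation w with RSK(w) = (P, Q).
6 3 2 1 5 4

Reverse the RSK construction: for i from n down to 1, find the cell of Q containing i, remove the entry at that cell from P, and reverse-bump it up through P; the value ejected from row 1 is w(i).

Step i=6: Q has 6 at row 2, column 2; remove 5 from row 2 of P and reverse-bump: 5 enters row 1 and ejects 4. So w(6) = 4. P is now [[1, 5], [2], [3], [6]].
Step i=5: Q has 5 at row 1, column 2; remove that cell from P, ejecting 5. So w(5) = 5. P is now [[1], [2], [3], [6]].
Step i=4: Q has 4 at row 4, column 1; remove 6 from row 4 of P and reverse-bump: 6 enters row 3 and ejects 3; 3 enters row 2 and ejects 2; 2 enters row 1 and ejects 1. So w(4) = 1. P is now [[2], [3], [6]].
Step i=3: Q has 3 at row 3, column 1; remove 6 from row 3 of P and reverse-bump: 6 enters row 2 and ejects 3; 3 enters row 1 and ejects 2. So w(3) = 2. P is now [[3], [6]].
Step i=2: Q has 2 at row 2, column 1; remove 6 from row 2 of P and reverse-bump: 6 enters row 1 and ejects 3. So w(2) = 3. P is now [[6]].
Step i=1: Q has 1 at row 1, column 1; remove that cell from P, ejecting 6. So w(1) = 6. P is now [].

So w = 6 3 2 1 5 4.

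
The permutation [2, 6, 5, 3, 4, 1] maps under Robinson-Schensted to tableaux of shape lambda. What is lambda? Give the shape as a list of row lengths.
[3, 1, 1, 1]

Row-insert each entry into an empty tableau.

After inserting 2: P = [[2]].
After inserting 6: P = [[2, 6]].
After inserting 5: P = [[2, 5], [6]].
After inserting 3: P = [[2, 3], [5], [6]].
After inserting 4: P = [[2, 3, 4], [5], [6]].
After inserting 1: P = [[1, 3, 4], [2], [5], [6]].

The final insertion tableau P = [[1, 3, 4], [2], [5], [6]] has shape [3, 1, 1, 1].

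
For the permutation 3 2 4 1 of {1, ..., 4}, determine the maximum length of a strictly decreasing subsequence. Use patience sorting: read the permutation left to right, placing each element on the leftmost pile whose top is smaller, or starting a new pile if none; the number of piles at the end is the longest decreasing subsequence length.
3

3: new pile. tops = [3]
2: new pile. tops = [3, 2]
4: onto pile 1 (replacing 3). tops = [4, 2]
1: new pile. tops = [4, 2, 1]

3 piles, so the longest decreasing subsequence has length 3.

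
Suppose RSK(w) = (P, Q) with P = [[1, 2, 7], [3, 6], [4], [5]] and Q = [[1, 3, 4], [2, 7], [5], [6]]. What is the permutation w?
Reverse the RSK construction: for i from n down to 1, find the cell of Q containing i, remove the entry at that cell from P, and reverse-bump it up through P; the value ejected from row 1 is w(i).

Step i=7: Q has 7 at row 2, column 2; remove 6 from row 2 of P and reverse-bump: 6 enters row 1 and ejects 2. So w(7) = 2. P is now [[1, 6, 7], [3], [4], [5]].
Step i=6: Q has 6 at row 4, column 1; remove 5 from row 4 of P and reverse-bump: 5 enters row 3 and ejects 4; 4 enters row 2 and ejects 3; 3 enters row 1 and ejects 1. So w(6) = 1. P is now [[3, 6, 7], [4], [5]].
Step i=5: Q has 5 at row 3, column 1; remove 5 from row 3 of P and reverse-bump: 5 enters row 2 and ejects 4; 4 enters row 1 and ejects 3. So w(5) = 3. P is now [[4, 6, 7], [5]].
Step i=4: Q has 4 at row 1, column 3; remove that cell from P, ejecting 7. So w(4) = 7. P is now [[4, 6], [5]].
Step i=3: Q has 3 at row 1, column 2; remove that cell from P, ejecting 6. So w(3) = 6. P is now [[4], [5]].
Step i=2: Q has 2 at row 2, column 1; remove 5 from row 2 of P and reverse-bump: 5 enters row 1 and ejects 4. So w(2) = 4. P is now [[5]].
Step i=1: Q has 1 at row 1, column 1; remove that cell from P, ejecting 5. So w(1) = 5. P is now [].

So w = 5 4 6 7 3 1 2.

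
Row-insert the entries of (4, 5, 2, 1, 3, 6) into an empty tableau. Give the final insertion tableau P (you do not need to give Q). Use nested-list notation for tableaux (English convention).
Insert 4: appended to row 1. P = [[4]].
Insert 5: appended to row 1. P = [[4, 5]].
Insert 2: 2 bumps 4 from row 1; 4 starts row 2. P = [[2, 5], [4]].
Insert 1: 1 bumps 2 from row 1; 2 bumps 4 from row 2; 4 starts row 3. P = [[1, 5], [2], [4]].
Insert 3: 3 bumps 5 from row 1; 5 appends to row 2. P = [[1, 3], [2, 5], [4]].
Insert 6: appended to row 1. P = [[1, 3, 6], [2, 5], [4]].

So P = [[1, 3, 6], [2, 5], [4]].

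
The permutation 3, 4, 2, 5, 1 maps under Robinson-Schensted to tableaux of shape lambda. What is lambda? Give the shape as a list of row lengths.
[3, 1, 1]

RSK row insertion gives P = [[1, 4, 5], [2], [3]], which has shape [3, 1, 1].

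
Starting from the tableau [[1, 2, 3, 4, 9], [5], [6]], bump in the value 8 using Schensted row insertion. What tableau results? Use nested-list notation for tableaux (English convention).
[[1, 2, 3, 4, 8], [5, 9], [6]]

In row 1, 8 replaces 9 (the leftmost entry greater than 8); 9 is bumped to row 2. 9 is appended to row 2. The new tableau is [[1, 2, 3, 4, 8], [5, 9], [6]].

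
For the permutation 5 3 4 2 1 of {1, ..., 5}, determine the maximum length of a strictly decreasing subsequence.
4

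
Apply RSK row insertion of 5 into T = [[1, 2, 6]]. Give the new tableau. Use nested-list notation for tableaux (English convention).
In row 1, 5 replaces 6 (the leftmost entry greater than 5); 6 is bumped to row 2. 6 starts a new row 2. The new tableau is [[1, 2, 5], [6]].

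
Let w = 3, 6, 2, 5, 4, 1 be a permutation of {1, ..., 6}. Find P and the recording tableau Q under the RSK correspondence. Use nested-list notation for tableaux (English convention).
Insert each entry of the permutation into P by Schensted row insertion, recording in Q the position of each new cell.

After inserting 3: P = [[3]].
After inserting 6: P = [[3, 6]].
After inserting 2: P = [[2, 6], [3]].
After inserting 5: P = [[2, 5], [3, 6]].
After inserting 4: P = [[2, 4], [3, 5], [6]].
After inserting 1: P = [[1, 4], [2, 5], [3], [6]].

So P = [[1, 4], [2, 5], [3], [6]], Q = [[1, 2], [3, 4], [5], [6]].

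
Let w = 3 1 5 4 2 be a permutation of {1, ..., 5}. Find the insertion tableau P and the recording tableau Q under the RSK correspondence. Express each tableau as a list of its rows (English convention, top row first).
P = [[1, 2], [3, 4], [5]], Q = [[1, 3], [2, 4], [5]]

Insert each entry of the permutation into P by Schensted row insertion, recording in Q the position of each new cell.

Insert 3: appended to row 1. P = [[3]].
Insert 1: 1 bumps 3 from row 1; 3 starts row 2. P = [[1], [3]].
Insert 5: appended to row 1. P = [[1, 5], [3]].
Insert 4: 4 bumps 5 from row 1; 5 appends to row 2. P = [[1, 4], [3, 5]].
Insert 2: 2 bumps 4 from row 1; 4 bumps 5 from row 2; 5 starts row 3. P = [[1, 2], [3, 4], [5]].

So P = [[1, 2], [3, 4], [5]], Q = [[1, 3], [2, 4], [5]].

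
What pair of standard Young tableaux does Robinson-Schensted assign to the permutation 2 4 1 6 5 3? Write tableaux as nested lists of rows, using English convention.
Insert each entry of the permutation into P by Schensted row insertion, recording in Q the position of each new cell.

Insert 2: appended to row 1. P = [[2]], Q = [[1]].
Insert 4: appended to row 1. P = [[2, 4]], Q = [[1, 2]].
Insert 1: 1 bumps 2 from row 1; 2 starts row 2. P = [[1, 4], [2]], Q = [[1, 2], [3]].
Insert 6: appended to row 1. P = [[1, 4, 6], [2]], Q = [[1, 2, 4], [3]].
Insert 5: 5 bumps 6 from row 1; 6 appends to row 2. P = [[1, 4, 5], [2, 6]], Q = [[1, 2, 4], [3, 5]].
Insert 3: 3 bumps 4 from row 1; 4 bumps 6 from row 2; 6 starts row 3. P = [[1, 3, 5], [2, 4], [6]], Q = [[1, 2, 4], [3, 5], [6]].

So P = [[1, 3, 5], [2, 4], [6]], Q = [[1, 2, 4], [3, 5], [6]].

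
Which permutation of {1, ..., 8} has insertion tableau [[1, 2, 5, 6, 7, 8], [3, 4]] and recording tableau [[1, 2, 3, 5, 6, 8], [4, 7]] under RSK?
3 4 5 1 6 7 2 8

Reverse the RSK construction: for i from n down to 1, find the cell of Q containing i, remove the entry at that cell from P, and reverse-bump it up through P; the value ejected from row 1 is w(i).

Step i=8: Q has 8 at row 1, column 6; remove that cell from P, ejecting 8. So w(8) = 8. P is now [[1, 2, 5, 6, 7], [3, 4]].
Step i=7: Q has 7 at row 2, column 2; remove 4 from row 2 of P and reverse-bump: 4 enters row 1 and ejects 2. So w(7) = 2. P is now [[1, 4, 5, 6, 7], [3]].
Step i=6: Q has 6 at row 1, column 5; remove that cell from P, ejecting 7. So w(6) = 7. P is now [[1, 4, 5, 6], [3]].
Step i=5: Q has 5 at row 1, column 4; remove that cell from P, ejecting 6. So w(5) = 6. P is now [[1, 4, 5], [3]].
Step i=4: Q has 4 at row 2, column 1; remove 3 from row 2 of P and reverse-bump: 3 enters row 1 and ejects 1. So w(4) = 1. P is now [[3, 4, 5]].
Step i=3: Q has 3 at row 1, column 3; remove that cell from P, ejecting 5. So w(3) = 5. P is now [[3, 4]].
Step i=2: Q has 2 at row 1, column 2; remove that cell from P, ejecting 4. So w(2) = 4. P is now [[3]].
Step i=1: Q has 1 at row 1, column 1; remove that cell from P, ejecting 3. So w(1) = 3. P is now [].

So w = 3 4 5 1 6 7 2 8.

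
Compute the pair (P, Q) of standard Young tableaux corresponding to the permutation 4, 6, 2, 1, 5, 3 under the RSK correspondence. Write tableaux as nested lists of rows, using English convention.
P = [[1, 3], [2, 5], [4, 6]], Q = [[1, 2], [3, 5], [4, 6]]

Insert each entry of the permutation into P by Schensted row insertion, recording in Q the position of each new cell.

After inserting 4: P = [[4]].
After inserting 6: P = [[4, 6]].
After inserting 2: P = [[2, 6], [4]].
After inserting 1: P = [[1, 6], [2], [4]].
After inserting 5: P = [[1, 5], [2, 6], [4]].
After inserting 3: P = [[1, 3], [2, 5], [4, 6]].

So P = [[1, 3], [2, 5], [4, 6]], Q = [[1, 2], [3, 5], [4, 6]].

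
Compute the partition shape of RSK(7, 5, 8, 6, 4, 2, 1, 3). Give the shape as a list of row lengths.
[2, 2, 2, 1, 1]

Row-insert each entry into an empty tableau.

After inserting 7: P = [[7]].
After inserting 5: P = [[5], [7]].
After inserting 8: P = [[5, 8], [7]].
After inserting 6: P = [[5, 6], [7, 8]].
After inserting 4: P = [[4, 6], [5, 8], [7]].
After inserting 2: P = [[2, 6], [4, 8], [5], [7]].
After inserting 1: P = [[1, 6], [2, 8], [4], [5], [7]].
After inserting 3: P = [[1, 3], [2, 6], [4, 8], [5], [7]].

The final insertion tableau P = [[1, 3], [2, 6], [4, 8], [5], [7]] has shape [2, 2, 2, 1, 1].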